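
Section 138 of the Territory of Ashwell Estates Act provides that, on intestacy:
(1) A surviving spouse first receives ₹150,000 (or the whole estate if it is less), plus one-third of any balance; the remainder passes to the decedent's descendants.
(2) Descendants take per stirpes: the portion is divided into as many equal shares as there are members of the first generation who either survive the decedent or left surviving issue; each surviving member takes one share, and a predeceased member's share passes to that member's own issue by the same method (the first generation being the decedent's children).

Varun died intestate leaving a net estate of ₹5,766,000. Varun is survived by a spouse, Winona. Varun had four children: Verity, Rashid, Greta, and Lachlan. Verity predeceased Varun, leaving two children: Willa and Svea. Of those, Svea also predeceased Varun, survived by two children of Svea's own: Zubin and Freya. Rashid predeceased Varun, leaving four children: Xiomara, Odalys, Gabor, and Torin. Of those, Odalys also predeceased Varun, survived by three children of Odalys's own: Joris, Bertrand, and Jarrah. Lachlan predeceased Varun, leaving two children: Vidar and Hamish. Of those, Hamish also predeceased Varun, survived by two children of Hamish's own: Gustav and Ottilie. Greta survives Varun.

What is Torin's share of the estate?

Torin receives ₹234,000.

Winona first takes ₹150,000, leaving a balance of ₹5,616,000. Winona then takes one-third of the balance (₹1,872,000), for a total of ₹2,022,000. The remaining ₹3,744,000 passes to the descendants.
The descendants' portion (₹3,744,000) is divided into 4 shares of ₹936,000: Greta takes ₹936,000; Verity's ₹936,000 share passes to Verity's issue; Rashid's ₹936,000 share passes to Rashid's issue; Lachlan's ₹936,000 share passes to Lachlan's issue.
Verity's share (₹936,000) is divided into 2 shares of ₹468,000: Willa takes ₹468,000; Svea's ₹468,000 share passes to Svea's issue.
Svea's share (₹468,000) is divided into 2 shares of ₹234,000: Zubin and Freya each take ₹234,000.
Rashid's share (₹936,000) is divided into 4 shares of ₹234,000: Xiomara, Gabor, and Torin each take ₹234,000; Odalys's ₹234,000 share passes to Odalys's issue.
Odalys's share (₹234,000) is divided into 3 shares of ₹78,000: Joris, Bertrand, and Jarrah each take ₹78,000.
Lachlan's share (₹936,000) is divided into 2 shares of ₹468,000: Vidar takes ₹468,000; Hamish's ₹468,000 share passes to Hamish's issue.
Hamish's share (₹468,000) is divided into 2 shares of ₹234,000: Gustav and Ottilie each take ₹234,000.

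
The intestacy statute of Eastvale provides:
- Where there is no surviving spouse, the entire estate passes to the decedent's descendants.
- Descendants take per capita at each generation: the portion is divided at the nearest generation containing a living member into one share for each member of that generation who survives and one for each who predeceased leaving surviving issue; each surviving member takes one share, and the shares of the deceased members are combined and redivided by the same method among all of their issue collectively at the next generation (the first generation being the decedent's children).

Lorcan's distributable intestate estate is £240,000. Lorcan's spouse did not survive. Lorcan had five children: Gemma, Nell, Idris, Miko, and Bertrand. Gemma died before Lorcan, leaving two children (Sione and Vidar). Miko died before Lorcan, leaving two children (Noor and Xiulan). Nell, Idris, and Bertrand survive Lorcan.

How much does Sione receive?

The entire £240,000 passes to the descendants.
That amount (£240,000) is divided at the children's generation into 5 shares of £48,000. Nell, Idris, and Bertrand each take £48,000. The 2 shares of the deceased (Gemma and Miko) are combined into a pool of £96,000.
That pool (£96,000) is divided at the grandchildren's generation equally among Sione, Vidar, Noor, and Xiulan: £24,000 each.

Sione receives £24,000.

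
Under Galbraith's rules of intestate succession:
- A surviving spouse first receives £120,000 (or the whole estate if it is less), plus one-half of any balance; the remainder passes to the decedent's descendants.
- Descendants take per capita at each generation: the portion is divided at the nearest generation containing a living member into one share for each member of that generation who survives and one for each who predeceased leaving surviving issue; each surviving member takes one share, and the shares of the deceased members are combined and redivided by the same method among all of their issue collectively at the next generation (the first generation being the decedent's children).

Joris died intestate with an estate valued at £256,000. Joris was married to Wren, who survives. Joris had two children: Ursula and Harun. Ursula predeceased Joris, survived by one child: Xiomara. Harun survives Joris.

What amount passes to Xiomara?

Xiomara receives £34,000.

Wren first takes £120,000, leaving a balance of £136,000. Wren then takes one-half of the balance (£68,000), for a total of £188,000. The remaining £68,000 passes to the descendants.
The descendants' portion (£68,000) is divided at the children's generation into 2 shares of £34,000. Harun takes £34,000. The remaining share for the deceased Ursula (£34,000) is carried to the next generation.
That pool (£34,000) passes entirely to Xiomara, the sole taker at the grandchildren's generation.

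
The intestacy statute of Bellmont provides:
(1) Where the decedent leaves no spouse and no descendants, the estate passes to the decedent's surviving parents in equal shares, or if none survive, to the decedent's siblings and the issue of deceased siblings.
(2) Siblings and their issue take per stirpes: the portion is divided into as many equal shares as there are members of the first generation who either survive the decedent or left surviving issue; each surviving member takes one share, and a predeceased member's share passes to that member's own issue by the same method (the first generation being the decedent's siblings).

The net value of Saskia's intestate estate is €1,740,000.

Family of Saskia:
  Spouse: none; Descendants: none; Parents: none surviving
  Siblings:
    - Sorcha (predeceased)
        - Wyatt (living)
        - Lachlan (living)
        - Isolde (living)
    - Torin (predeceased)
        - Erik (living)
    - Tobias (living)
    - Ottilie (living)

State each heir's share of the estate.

The entire €1,740,000 passes to the siblings and their issue.
That amount (€1,740,000) is divided into 4 shares of €435,000: Tobias and Ottilie each take €435,000; Sorcha's €435,000 share passes to Sorcha's issue; Torin's €435,000 share passes to Torin's issue.
Sorcha's share (€435,000) is divided into 3 shares of €145,000: Wyatt, Lachlan, and Isolde each take €145,000.
Torin's share (€435,000) passes entirely to Erik.

Wyatt: €145,000; Lachlan: €145,000; Isolde: €145,000; Erik: €435,000; Tobias: €435,000; Ottilie: €435,000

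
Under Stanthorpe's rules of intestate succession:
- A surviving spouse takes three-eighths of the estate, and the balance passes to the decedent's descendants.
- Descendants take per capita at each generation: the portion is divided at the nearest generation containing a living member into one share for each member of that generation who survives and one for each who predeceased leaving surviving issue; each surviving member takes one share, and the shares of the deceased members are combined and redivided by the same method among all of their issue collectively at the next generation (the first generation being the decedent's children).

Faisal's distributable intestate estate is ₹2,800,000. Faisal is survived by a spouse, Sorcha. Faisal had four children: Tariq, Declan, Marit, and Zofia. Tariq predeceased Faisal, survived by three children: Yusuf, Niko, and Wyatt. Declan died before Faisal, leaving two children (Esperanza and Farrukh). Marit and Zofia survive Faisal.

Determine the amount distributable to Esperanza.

Sorcha takes three-eighths of ₹2,800,000 = ₹1,050,000. The remaining ₹1,750,000 passes to the descendants.
The descendants' portion (₹1,750,000) is divided at the children's generation into 4 shares of ₹437,500. Marit and Zofia each take ₹437,500. The 2 shares of the deceased (Tariq and Declan) are combined into a pool of ₹875,000.
That pool (₹875,000) is divided at the grandchildren's generation equally among Yusuf, Niko, Wyatt, Esperanza, and Farrukh: ₹175,000 each.

Esperanza receives ₹175,000.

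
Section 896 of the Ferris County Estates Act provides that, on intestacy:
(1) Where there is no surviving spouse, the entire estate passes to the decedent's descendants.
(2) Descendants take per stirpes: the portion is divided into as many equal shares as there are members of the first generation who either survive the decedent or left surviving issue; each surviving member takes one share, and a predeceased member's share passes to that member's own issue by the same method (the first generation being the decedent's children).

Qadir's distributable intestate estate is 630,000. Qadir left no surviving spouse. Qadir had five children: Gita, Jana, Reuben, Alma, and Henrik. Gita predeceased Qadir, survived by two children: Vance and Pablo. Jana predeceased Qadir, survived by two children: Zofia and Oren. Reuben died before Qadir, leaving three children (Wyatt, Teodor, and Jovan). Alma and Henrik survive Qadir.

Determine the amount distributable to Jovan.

Jovan receives 42,000.

The entire 630,000 passes to the descendants.
That amount (630,000) is divided into 5 shares of 126,000: Alma and Henrik each take 126,000; Gita's 126,000 share passes to Gita's issue; Jana's 126,000 share passes to Jana's issue; Reuben's 126,000 share passes to Reuben's issue.
Gita's share (126,000) is divided into 2 shares of 63,000: Vance and Pablo each take 63,000.
Jana's share (126,000) is divided into 2 shares of 63,000: Zofia and Oren each take 63,000.
Reuben's share (126,000) is divided into 3 shares of 42,000: Wyatt, Teodor, and Jovan each take 42,000.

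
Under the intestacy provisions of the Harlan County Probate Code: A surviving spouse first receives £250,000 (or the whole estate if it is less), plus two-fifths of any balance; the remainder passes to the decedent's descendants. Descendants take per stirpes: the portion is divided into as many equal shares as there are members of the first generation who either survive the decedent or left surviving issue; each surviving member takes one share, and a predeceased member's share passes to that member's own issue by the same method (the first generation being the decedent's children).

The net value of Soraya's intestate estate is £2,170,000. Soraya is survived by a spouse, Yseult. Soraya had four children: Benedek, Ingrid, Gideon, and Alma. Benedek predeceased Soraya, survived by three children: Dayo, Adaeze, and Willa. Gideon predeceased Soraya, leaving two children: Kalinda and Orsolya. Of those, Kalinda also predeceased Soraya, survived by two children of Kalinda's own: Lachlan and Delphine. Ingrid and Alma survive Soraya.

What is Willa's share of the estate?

Yseult first takes £250,000, leaving a balance of £1,920,000. Yseult then takes two-fifths of the balance (£768,000), for a total of £1,018,000. The remaining £1,152,000 passes to the descendants.
The descendants' portion (£1,152,000) is divided into 4 shares of £288,000: Ingrid and Alma each take £288,000; Benedek's £288,000 share passes to Benedek's issue; Gideon's £288,000 share passes to Gideon's issue.
Benedek's share (£288,000) is divided into 3 shares of £96,000: Dayo, Adaeze, and Willa each take £96,000.
Gideon's share (£288,000) is divided into 2 shares of £144,000: Orsolya takes £144,000; Kalinda's £144,000 share passes to Kalinda's issue.
Kalinda's share (£144,000) is divided into 2 shares of £72,000: Lachlan and Delphine each take £72,000.

Willa receives £96,000.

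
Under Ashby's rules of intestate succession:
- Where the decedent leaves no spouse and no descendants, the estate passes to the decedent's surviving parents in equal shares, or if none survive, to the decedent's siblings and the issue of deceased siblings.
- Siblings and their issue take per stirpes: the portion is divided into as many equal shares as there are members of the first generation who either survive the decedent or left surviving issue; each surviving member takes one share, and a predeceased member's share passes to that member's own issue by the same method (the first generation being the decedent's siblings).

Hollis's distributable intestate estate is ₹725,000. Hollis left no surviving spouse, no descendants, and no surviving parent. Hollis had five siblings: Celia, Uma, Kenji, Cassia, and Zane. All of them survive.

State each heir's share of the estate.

The entire ₹725,000 passes to the siblings and their issue.
That amount (₹725,000) is divided into 5 shares of ₹145,000: Celia, Uma, Kenji, Cassia, and Zane each take ₹145,000.

Celia: ₹145,000; Uma: ₹145,000; Kenji: ₹145,000; Cassia: ₹145,000; Zane: ₹145,000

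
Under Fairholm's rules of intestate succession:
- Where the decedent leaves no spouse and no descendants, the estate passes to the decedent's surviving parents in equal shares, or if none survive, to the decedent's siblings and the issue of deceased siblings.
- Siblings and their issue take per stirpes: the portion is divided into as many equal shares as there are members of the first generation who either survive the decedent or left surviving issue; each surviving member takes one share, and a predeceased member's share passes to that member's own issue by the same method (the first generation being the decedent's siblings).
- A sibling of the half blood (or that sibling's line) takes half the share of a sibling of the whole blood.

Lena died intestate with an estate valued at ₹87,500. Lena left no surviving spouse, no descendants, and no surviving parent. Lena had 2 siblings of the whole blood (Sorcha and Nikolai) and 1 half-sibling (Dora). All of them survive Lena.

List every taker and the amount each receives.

Dora: ₹17,500; Sorcha: ₹35,000; Nikolai: ₹35,000

The entire ₹87,500 passes to the siblings and their issue.
Counting each half-blood sibling's line as half a unit, there are 5/2 units in ₹87,500, so one unit is ₹35,000. Whole-blood lines (Sorcha and Nikolai) take ₹35,000 each; half-blood lines (Dora) take ₹17,500 each.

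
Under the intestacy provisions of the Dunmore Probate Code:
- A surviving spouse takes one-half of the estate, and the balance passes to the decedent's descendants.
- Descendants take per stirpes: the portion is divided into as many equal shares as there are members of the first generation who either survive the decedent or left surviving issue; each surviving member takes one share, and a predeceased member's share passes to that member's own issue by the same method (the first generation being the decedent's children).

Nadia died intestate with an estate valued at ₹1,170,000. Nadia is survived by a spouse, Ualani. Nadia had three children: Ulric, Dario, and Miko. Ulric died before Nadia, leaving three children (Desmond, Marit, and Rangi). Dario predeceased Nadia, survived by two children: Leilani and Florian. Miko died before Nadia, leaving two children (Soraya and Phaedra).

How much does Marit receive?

Ualani takes one-half of ₹1,170,000 = ₹585,000. The remaining ₹585,000 passes to the descendants.
The descendants' portion (₹585,000) is divided into 3 shares of ₹195,000: Ulric's ₹195,000 share passes to Ulric's issue; Dario's ₹195,000 share passes to Dario's issue; Miko's ₹195,000 share passes to Miko's issue.
Ulric's share (₹195,000) is divided into 3 shares of ₹65,000: Desmond, Marit, and Rangi each take ₹65,000.
Dario's share (₹195,000) is divided into 2 shares of ₹97,500: Leilani and Florian each take ₹97,500.
Miko's share (₹195,000) is divided into 2 shares of ₹97,500: Soraya and Phaedra each take ₹97,500.

Marit receives ₹65,000.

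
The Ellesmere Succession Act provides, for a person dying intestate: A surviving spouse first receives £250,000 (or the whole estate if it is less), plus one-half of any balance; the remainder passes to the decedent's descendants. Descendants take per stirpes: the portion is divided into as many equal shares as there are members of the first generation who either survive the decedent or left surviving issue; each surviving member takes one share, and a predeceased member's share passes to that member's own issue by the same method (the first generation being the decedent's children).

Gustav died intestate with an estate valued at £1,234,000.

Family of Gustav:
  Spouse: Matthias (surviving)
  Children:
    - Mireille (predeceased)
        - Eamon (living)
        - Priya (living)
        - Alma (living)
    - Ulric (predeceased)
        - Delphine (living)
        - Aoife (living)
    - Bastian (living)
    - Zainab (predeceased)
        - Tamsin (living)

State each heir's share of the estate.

Matthias: £742,000; Eamon: £41,000; Priya: £41,000; Alma: £41,000; Delphine: £61,500; Aoife: £61,500; Bastian: £123,000; Tamsin: £123,000

Matthias first takes £250,000, leaving a balance of £984,000. Matthias then takes one-half of the balance (£492,000), for a total of £742,000. The remaining £492,000 passes to the descendants.
The descendants' portion (£492,000) is divided into 4 shares of £123,000: Bastian takes £123,000; Mireille's £123,000 share passes to Mireille's issue; Ulric's £123,000 share passes to Ulric's issue; Zainab's £123,000 share passes to Zainab's issue.
Mireille's share (£123,000) is divided into 3 shares of £41,000: Eamon, Priya, and Alma each take £41,000.
Ulric's share (£123,000) is divided into 2 shares of £61,500: Delphine and Aoife each take £61,500.
Zainab's share (£123,000) passes entirely to Tamsin.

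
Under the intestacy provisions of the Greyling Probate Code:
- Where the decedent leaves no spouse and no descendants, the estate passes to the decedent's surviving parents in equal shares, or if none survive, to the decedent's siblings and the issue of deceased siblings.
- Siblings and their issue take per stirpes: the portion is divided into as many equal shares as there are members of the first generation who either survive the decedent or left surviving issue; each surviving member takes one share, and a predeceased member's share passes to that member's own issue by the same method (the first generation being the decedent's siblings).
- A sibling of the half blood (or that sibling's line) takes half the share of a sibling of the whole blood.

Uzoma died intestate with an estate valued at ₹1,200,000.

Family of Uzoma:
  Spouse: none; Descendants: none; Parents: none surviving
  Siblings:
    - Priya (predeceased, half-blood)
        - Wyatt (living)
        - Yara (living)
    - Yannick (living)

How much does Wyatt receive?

The entire ₹1,200,000 passes to the siblings and their issue.
Counting each half-blood sibling's line as half a unit, there are 3/2 units in ₹1,200,000, so one unit is ₹800,000. Whole-blood lines (Yannick) take ₹800,000 each; half-blood lines (Priya) take ₹400,000 each.
Priya's share (₹400,000) is divided into 2 shares of ₹200,000: Wyatt and Yara each take ₹200,000.

Wyatt receives ₹200,000.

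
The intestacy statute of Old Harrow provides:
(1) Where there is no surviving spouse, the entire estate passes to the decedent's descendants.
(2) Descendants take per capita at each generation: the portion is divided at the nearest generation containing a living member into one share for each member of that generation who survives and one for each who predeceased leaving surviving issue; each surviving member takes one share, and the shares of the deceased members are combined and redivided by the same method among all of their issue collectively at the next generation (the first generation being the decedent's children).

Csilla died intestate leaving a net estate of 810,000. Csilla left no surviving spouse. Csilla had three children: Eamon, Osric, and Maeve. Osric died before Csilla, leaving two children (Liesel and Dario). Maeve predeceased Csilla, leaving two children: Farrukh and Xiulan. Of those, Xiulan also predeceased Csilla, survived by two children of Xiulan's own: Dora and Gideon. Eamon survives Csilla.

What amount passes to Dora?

Dora receives 67,500.

The entire 810,000 passes to the descendants.
That amount (810,000) is divided at the children's generation into 3 shares of 270,000. Eamon takes 270,000. The 2 shares of the deceased (Osric and Maeve) are combined into a pool of 540,000.
That pool (540,000) is divided at the grandchildren's generation into 4 shares of 135,000. Liesel, Dario, and Farrukh each take 135,000. The remaining share for the deceased Xiulan (135,000) is carried to the next generation.
That pool (135,000) is divided at the great-grandchildren's generation equally among Dora and Gideon: 67,500 each.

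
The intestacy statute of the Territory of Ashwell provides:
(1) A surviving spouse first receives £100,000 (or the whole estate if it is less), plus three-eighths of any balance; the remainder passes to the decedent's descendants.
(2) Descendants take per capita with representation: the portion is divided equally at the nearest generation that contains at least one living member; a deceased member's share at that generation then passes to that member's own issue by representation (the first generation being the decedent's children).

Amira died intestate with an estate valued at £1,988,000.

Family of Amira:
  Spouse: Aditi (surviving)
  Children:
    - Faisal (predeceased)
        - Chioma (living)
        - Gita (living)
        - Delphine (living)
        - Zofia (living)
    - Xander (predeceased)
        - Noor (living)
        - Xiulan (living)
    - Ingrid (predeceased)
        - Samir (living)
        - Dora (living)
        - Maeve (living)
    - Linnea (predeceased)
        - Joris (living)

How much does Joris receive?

Joris receives £118,000.

Aditi first takes £100,000, leaving a balance of £1,888,000. Aditi then takes three-eighths of the balance (£708,000), for a total of £808,000. The remaining £1,180,000 passes to the descendants.
No child survives, so the initial division is made at the grandchildren's generation.
The descendants' portion (£1,180,000) is divided into 10 shares of £118,000: Chioma, Gita, Delphine, Zofia, Noor, Xiulan, Samir, Dora, Maeve, and Joris each take £118,000.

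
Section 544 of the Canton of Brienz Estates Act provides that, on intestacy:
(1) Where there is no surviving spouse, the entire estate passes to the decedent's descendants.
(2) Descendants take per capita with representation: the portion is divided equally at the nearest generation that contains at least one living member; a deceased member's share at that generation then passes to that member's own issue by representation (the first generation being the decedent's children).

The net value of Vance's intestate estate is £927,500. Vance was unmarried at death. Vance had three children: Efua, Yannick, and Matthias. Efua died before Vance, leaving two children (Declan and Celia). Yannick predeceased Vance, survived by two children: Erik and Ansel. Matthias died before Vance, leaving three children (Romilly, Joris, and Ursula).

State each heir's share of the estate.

Declan: £132,500; Celia: £132,500; Erik: £132,500; Ansel: £132,500; Romilly: £132,500; Joris: £132,500; Ursula: £132,500

The entire £927,500 passes to the descendants.
No child survives, so the initial division is made at the grandchildren's generation.
That amount (£927,500) is divided into 7 shares of £132,500: Declan, Celia, Erik, Ansel, Romilly, Joris, and Ursula each take £132,500.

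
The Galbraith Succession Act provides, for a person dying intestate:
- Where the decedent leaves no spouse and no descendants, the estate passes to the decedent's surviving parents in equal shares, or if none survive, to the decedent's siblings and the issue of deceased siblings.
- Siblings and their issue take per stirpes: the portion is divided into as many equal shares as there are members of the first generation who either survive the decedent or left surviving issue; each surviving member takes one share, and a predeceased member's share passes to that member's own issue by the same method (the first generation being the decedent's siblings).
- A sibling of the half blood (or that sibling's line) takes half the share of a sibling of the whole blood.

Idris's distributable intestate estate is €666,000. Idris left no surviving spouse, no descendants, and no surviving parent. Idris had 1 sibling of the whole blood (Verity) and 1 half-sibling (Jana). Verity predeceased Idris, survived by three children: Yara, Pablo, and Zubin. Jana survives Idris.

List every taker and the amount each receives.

The entire €666,000 passes to the siblings and their issue.
Counting each half-blood sibling's line as half a unit, there are 3/2 units in €666,000, so one unit is €444,000. Whole-blood lines (Verity) take €444,000 each; half-blood lines (Jana) take €222,000 each.
Verity's share (€444,000) is divided into 3 shares of €148,000: Yara, Pablo, and Zubin each take €148,000.

Jana: €222,000; Yara: €148,000; Pablo: €148,000; Zubin: €148,000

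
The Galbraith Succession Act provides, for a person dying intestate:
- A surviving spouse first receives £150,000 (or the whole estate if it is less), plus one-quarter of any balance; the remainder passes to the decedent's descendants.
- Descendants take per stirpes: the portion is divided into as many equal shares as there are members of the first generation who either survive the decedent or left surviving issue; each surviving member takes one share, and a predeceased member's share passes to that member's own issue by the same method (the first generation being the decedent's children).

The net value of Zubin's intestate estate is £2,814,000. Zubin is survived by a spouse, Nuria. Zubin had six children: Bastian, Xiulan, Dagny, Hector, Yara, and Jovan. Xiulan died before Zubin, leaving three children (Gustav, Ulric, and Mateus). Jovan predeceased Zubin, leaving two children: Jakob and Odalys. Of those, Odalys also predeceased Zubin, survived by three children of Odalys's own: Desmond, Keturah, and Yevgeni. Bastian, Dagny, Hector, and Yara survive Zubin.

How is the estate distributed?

Nuria first takes £150,000, leaving a balance of £2,664,000. Nuria then takes one-quarter of the balance (£666,000), for a total of £816,000. The remaining £1,998,000 passes to the descendants.
The descendants' portion (£1,998,000) is divided into 6 shares of £333,000: Bastian, Dagny, Hector, and Yara each take £333,000; Xiulan's £333,000 share passes to Xiulan's issue; Jovan's £333,000 share passes to Jovan's issue.
Xiulan's share (£333,000) is divided into 3 shares of £111,000: Gustav, Ulric, and Mateus each take £111,000.
Jovan's share (£333,000) is divided into 2 shares of £166,500: Jakob takes £166,500; Odalys's £166,500 share passes to Odalys's issue.
Odalys's share (£166,500) is divided into 3 shares of £55,500: Desmond, Keturah, and Yevgeni each take £55,500.

Nuria: £816,000; Bastian: £333,000; Gustav: £111,000; Ulric: £111,000; Mateus: £111,000; Dagny: £333,000; Hector: £333,000; Yara: £333,000; Jakob: £166,500; Desmond: £55,500; Keturah: £55,500; Yevgeni: £55,500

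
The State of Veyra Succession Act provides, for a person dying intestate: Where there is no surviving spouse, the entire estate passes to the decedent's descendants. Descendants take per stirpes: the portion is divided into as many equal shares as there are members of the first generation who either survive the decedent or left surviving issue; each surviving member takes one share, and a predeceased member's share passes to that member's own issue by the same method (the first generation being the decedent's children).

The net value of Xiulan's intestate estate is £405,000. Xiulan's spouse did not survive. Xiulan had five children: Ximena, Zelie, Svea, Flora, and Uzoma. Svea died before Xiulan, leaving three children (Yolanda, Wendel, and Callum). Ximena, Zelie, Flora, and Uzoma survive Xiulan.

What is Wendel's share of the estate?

The entire £405,000 passes to the descendants.
That amount (£405,000) is divided into 5 shares of £81,000: Ximena, Zelie, Flora, and Uzoma each take £81,000; Svea's £81,000 share passes to Svea's issue.
Svea's share (£81,000) is divided into 3 shares of £27,000: Yolanda, Wendel, and Callum each take £27,000.

Wendel receives £27,000.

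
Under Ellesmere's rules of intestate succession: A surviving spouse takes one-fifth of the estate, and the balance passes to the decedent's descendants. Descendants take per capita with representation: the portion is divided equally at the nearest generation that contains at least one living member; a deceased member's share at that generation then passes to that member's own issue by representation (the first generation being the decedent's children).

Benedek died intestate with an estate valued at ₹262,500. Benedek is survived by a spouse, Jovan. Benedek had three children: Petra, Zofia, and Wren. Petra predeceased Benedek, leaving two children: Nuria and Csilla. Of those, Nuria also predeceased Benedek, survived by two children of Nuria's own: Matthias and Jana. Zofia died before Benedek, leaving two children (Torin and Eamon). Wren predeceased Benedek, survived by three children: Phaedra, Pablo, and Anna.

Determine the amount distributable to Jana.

Jovan takes one-fifth of ₹262,500 = ₹52,500. The remaining ₹210,000 passes to the descendants.
No child survives, so the initial division is made at the grandchildren's generation.
The descendants' portion (₹210,000) is divided into 7 shares of ₹30,000: Csilla, Torin, Eamon, Phaedra, Pablo, and Anna each take ₹30,000; Nuria's ₹30,000 share passes to Nuria's issue.
Nuria's share (₹30,000) is divided into 2 shares of ₹15,000: Matthias and Jana each take ₹15,000.

Jana receives ₹15,000.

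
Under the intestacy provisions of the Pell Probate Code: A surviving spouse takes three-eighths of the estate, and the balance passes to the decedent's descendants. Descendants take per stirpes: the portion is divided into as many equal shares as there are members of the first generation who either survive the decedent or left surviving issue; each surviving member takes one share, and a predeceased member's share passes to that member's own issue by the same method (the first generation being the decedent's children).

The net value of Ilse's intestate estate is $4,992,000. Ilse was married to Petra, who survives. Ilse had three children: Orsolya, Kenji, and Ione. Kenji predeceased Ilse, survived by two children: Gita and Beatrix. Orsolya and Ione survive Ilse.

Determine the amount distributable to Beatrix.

Petra takes three-eighths of $4,992,000 = $1,872,000. The remaining $3,120,000 passes to the descendants.
The descendants' portion ($3,120,000) is divided into 3 shares of $1,040,000: Orsolya and Ione each take $1,040,000; Kenji's $1,040,000 share passes to Kenji's issue.
Kenji's share ($1,040,000) is divided into 2 shares of $520,000: Gita and Beatrix each take $520,000.

Beatrix receives $520,000.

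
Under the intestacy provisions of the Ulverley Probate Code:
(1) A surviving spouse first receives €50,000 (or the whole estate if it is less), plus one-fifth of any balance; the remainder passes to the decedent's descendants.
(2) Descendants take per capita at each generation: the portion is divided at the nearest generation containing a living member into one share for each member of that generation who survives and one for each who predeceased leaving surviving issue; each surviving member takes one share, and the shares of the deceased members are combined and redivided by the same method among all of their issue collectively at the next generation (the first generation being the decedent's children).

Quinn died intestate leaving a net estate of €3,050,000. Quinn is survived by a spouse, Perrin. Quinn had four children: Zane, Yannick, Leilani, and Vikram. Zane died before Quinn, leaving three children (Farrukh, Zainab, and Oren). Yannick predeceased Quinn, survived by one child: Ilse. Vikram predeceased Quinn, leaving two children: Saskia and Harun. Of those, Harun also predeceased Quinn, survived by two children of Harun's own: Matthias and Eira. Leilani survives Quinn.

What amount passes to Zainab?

Zainab receives €300,000.

Perrin first takes €50,000, leaving a balance of €3,000,000. Perrin then takes one-fifth of the balance (€600,000), for a total of €650,000. The remaining €2,400,000 passes to the descendants.
The descendants' portion (€2,400,000) is divided at the children's generation into 4 shares of €600,000. Leilani takes €600,000. The 3 shares of the deceased (Zane, Yannick, and Vikram) are combined into a pool of €1,800,000.
That pool (€1,800,000) is divided at the grandchildren's generation into 6 shares of €300,000. Farrukh, Zainab, Oren, Ilse, and Saskia each take €300,000. The remaining share for the deceased Harun (€300,000) is carried to the next generation.
That pool (€300,000) is divided at the great-grandchildren's generation equally among Matthias and Eira: €150,000 each.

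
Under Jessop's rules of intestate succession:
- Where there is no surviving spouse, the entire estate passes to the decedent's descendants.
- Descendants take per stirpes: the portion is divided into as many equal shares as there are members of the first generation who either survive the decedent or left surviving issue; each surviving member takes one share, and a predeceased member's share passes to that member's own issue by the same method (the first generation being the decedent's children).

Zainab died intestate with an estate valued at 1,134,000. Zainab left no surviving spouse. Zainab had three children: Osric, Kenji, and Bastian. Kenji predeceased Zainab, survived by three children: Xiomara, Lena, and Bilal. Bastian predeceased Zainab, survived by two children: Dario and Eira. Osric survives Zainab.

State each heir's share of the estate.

The entire 1,134,000 passes to the descendants.
That amount (1,134,000) is divided into 3 shares of 378,000: Osric takes 378,000; Kenji's 378,000 share passes to Kenji's issue; Bastian's 378,000 share passes to Bastian's issue.
Kenji's share (378,000) is divided into 3 shares of 126,000: Xiomara, Lena, and Bilal each take 126,000.
Bastian's share (378,000) is divided into 2 shares of 189,000: Dario and Eira each take 189,000.

Osric: 378,000; Xiomara: 126,000; Lena: 126,000; Bilal: 126,000; Dario: 189,000; Eira: 189,000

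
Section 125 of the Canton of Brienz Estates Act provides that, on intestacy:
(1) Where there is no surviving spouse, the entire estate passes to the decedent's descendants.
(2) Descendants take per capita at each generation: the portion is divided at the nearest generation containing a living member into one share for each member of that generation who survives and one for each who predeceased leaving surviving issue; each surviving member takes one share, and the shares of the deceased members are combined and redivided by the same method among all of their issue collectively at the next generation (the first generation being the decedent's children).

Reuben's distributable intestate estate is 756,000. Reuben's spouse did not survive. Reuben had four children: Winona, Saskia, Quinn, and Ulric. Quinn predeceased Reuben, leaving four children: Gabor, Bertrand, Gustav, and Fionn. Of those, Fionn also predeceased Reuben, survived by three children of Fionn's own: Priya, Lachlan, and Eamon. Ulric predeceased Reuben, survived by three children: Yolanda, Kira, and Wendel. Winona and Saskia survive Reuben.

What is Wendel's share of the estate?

The entire 756,000 passes to the descendants.
That amount (756,000) is divided at the children's generation into 4 shares of 189,000. Winona and Saskia each take 189,000. The 2 shares of the deceased (Quinn and Ulric) are combined into a pool of 378,000.
That pool (378,000) is divided at the grandchildren's generation into 7 shares of 54,000. Gabor, Bertrand, Gustav, Yolanda, Kira, and Wendel each take 54,000. The remaining share for the deceased Fionn (54,000) is carried to the next generation.
That pool (54,000) is divided at the great-grandchildren's generation equally among Priya, Lachlan, and Eamon: 18,000 each.

Wendel receives 54,000.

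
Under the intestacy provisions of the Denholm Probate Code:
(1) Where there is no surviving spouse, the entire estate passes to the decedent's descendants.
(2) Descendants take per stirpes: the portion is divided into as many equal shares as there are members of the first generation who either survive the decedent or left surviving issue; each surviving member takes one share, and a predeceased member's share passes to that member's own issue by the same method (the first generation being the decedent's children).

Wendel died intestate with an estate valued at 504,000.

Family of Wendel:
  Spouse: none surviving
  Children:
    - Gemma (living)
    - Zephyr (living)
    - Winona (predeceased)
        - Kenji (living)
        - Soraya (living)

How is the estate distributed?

The entire 504,000 passes to the descendants.
That amount (504,000) is divided into 3 shares of 168,000: Gemma and Zephyr each take 168,000; Winona's 168,000 share passes to Winona's issue.
Winona's share (168,000) is divided into 2 shares of 84,000: Kenji and Soraya each take 84,000.

Gemma: 168,000; Zephyr: 168,000; Kenji: 84,000; Soraya: 84,000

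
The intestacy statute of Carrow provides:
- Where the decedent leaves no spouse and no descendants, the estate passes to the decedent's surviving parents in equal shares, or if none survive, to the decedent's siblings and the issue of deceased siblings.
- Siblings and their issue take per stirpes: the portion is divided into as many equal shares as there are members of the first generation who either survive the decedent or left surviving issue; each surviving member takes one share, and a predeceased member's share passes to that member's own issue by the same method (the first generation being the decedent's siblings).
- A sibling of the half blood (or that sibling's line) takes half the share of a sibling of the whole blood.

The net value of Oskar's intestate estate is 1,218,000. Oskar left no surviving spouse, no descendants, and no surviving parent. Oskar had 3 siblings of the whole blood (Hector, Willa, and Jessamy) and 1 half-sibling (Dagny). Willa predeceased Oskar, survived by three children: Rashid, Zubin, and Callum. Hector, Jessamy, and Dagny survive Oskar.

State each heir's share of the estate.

Hector: 348,000; Rashid: 116,000; Zubin: 116,000; Callum: 116,000; Jessamy: 348,000; Dagny: 174,000

The entire 1,218,000 passes to the siblings and their issue.
Counting each half-blood sibling's line as half a unit, there are 7/2 units in 1,218,000, so one unit is 348,000. Whole-blood lines (Hector, Willa, and Jessamy) take 348,000 each; half-blood lines (Dagny) take 174,000 each.
Willa's share (348,000) is divided into 3 shares of 116,000: Rashid, Zubin, and Callum each take 116,000.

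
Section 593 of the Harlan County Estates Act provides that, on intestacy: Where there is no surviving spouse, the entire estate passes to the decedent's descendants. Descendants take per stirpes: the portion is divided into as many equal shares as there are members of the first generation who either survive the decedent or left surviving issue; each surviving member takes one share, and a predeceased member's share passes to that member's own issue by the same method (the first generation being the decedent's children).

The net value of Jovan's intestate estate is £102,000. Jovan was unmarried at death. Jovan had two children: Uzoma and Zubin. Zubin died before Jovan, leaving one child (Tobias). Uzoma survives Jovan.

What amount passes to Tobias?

Tobias receives £51,000.

The entire £102,000 passes to the descendants.
That amount (£102,000) is divided into 2 shares of £51,000: Uzoma takes £51,000; Zubin's £51,000 share passes to Zubin's issue.
Zubin's share (£51,000) passes entirely to Tobias.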